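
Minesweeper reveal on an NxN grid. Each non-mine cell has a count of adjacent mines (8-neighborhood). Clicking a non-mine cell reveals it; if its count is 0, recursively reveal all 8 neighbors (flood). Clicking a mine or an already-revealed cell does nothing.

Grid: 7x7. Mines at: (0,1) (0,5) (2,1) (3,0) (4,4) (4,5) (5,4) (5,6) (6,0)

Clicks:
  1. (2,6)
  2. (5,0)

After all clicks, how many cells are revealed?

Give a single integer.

Click 1 (2,6) count=0: revealed 18 new [(0,2) (0,3) (0,4) (1,2) (1,3) (1,4) (1,5) (1,6) (2,2) (2,3) (2,4) (2,5) (2,6) (3,2) (3,3) (3,4) (3,5) (3,6)] -> total=18
Click 2 (5,0) count=1: revealed 1 new [(5,0)] -> total=19

Answer: 19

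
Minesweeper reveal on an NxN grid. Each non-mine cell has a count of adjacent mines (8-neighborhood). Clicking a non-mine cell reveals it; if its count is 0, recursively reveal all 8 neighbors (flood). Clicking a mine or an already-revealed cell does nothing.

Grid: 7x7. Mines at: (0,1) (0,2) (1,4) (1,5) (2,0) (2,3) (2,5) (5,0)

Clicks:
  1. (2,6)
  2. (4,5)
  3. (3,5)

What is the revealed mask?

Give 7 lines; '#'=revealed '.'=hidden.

Answer: .......
.......
......#
.######
.######
.######
.######

Derivation:
Click 1 (2,6) count=2: revealed 1 new [(2,6)] -> total=1
Click 2 (4,5) count=0: revealed 24 new [(3,1) (3,2) (3,3) (3,4) (3,5) (3,6) (4,1) (4,2) (4,3) (4,4) (4,5) (4,6) (5,1) (5,2) (5,3) (5,4) (5,5) (5,6) (6,1) (6,2) (6,3) (6,4) (6,5) (6,6)] -> total=25
Click 3 (3,5) count=1: revealed 0 new [(none)] -> total=25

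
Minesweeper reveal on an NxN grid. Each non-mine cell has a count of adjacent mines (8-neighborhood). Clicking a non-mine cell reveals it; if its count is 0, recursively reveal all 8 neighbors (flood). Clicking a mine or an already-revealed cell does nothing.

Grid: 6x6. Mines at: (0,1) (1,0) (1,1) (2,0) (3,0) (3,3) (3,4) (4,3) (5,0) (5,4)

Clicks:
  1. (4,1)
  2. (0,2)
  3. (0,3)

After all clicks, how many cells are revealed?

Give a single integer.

Click 1 (4,1) count=2: revealed 1 new [(4,1)] -> total=1
Click 2 (0,2) count=2: revealed 1 new [(0,2)] -> total=2
Click 3 (0,3) count=0: revealed 11 new [(0,3) (0,4) (0,5) (1,2) (1,3) (1,4) (1,5) (2,2) (2,3) (2,4) (2,5)] -> total=13

Answer: 13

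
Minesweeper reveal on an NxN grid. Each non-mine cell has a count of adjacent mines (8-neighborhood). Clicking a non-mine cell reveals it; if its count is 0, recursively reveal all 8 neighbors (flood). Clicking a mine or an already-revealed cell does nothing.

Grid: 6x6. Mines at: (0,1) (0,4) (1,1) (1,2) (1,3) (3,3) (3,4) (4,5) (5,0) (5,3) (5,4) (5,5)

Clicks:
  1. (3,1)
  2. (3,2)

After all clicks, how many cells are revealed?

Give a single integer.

Answer: 9

Derivation:
Click 1 (3,1) count=0: revealed 9 new [(2,0) (2,1) (2,2) (3,0) (3,1) (3,2) (4,0) (4,1) (4,2)] -> total=9
Click 2 (3,2) count=1: revealed 0 new [(none)] -> total=9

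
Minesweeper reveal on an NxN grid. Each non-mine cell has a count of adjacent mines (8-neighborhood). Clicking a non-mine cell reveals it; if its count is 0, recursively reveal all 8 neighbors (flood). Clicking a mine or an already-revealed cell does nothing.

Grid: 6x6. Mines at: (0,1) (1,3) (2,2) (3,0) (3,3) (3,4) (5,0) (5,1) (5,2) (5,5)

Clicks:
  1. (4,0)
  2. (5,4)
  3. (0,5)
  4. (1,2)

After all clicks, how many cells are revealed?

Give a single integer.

Answer: 9

Derivation:
Click 1 (4,0) count=3: revealed 1 new [(4,0)] -> total=1
Click 2 (5,4) count=1: revealed 1 new [(5,4)] -> total=2
Click 3 (0,5) count=0: revealed 6 new [(0,4) (0,5) (1,4) (1,5) (2,4) (2,5)] -> total=8
Click 4 (1,2) count=3: revealed 1 new [(1,2)] -> total=9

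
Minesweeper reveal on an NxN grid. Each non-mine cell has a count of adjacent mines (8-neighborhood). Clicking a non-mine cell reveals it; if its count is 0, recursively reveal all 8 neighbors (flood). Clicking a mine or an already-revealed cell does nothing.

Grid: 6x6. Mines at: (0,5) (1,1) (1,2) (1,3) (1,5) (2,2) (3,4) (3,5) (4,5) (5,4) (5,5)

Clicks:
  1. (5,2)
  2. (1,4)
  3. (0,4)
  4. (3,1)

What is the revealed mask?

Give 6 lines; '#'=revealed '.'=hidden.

Click 1 (5,2) count=0: revealed 14 new [(2,0) (2,1) (3,0) (3,1) (3,2) (3,3) (4,0) (4,1) (4,2) (4,3) (5,0) (5,1) (5,2) (5,3)] -> total=14
Click 2 (1,4) count=3: revealed 1 new [(1,4)] -> total=15
Click 3 (0,4) count=3: revealed 1 new [(0,4)] -> total=16
Click 4 (3,1) count=1: revealed 0 new [(none)] -> total=16

Answer: ....#.
....#.
##....
####..
####..
####..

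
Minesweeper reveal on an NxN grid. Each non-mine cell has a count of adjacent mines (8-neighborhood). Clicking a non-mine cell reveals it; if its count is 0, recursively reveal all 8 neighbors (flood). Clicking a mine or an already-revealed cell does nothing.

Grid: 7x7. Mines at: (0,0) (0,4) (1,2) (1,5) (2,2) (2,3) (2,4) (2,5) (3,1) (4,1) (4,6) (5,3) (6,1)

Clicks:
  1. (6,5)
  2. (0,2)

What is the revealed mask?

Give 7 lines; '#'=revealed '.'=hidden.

Click 1 (6,5) count=0: revealed 6 new [(5,4) (5,5) (5,6) (6,4) (6,5) (6,6)] -> total=6
Click 2 (0,2) count=1: revealed 1 new [(0,2)] -> total=7

Answer: ..#....
.......
.......
.......
.......
....###
....###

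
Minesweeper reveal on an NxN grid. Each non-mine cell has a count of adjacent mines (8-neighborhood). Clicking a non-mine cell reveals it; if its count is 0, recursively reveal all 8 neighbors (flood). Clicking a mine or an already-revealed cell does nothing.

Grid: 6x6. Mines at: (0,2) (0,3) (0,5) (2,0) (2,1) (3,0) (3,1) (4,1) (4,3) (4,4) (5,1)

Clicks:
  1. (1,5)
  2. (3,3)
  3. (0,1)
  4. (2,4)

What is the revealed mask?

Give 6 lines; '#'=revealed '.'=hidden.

Click 1 (1,5) count=1: revealed 1 new [(1,5)] -> total=1
Click 2 (3,3) count=2: revealed 1 new [(3,3)] -> total=2
Click 3 (0,1) count=1: revealed 1 new [(0,1)] -> total=3
Click 4 (2,4) count=0: revealed 10 new [(1,2) (1,3) (1,4) (2,2) (2,3) (2,4) (2,5) (3,2) (3,4) (3,5)] -> total=13

Answer: .#....
..####
..####
..####
......
......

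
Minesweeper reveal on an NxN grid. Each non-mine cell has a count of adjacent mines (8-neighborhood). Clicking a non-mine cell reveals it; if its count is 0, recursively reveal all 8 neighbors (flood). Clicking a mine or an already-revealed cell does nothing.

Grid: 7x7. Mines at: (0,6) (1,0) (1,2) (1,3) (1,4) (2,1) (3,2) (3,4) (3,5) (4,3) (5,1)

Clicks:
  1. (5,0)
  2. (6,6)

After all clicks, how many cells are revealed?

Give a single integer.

Click 1 (5,0) count=1: revealed 1 new [(5,0)] -> total=1
Click 2 (6,6) count=0: revealed 13 new [(4,4) (4,5) (4,6) (5,2) (5,3) (5,4) (5,5) (5,6) (6,2) (6,3) (6,4) (6,5) (6,6)] -> total=14

Answer: 14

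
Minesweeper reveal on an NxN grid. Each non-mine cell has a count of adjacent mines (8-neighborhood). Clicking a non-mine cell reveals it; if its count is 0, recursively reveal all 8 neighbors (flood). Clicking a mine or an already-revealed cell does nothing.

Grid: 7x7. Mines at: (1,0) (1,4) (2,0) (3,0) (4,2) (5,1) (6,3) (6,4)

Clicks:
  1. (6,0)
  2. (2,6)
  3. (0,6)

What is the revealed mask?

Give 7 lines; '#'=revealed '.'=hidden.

Click 1 (6,0) count=1: revealed 1 new [(6,0)] -> total=1
Click 2 (2,6) count=0: revealed 22 new [(0,5) (0,6) (1,5) (1,6) (2,3) (2,4) (2,5) (2,6) (3,3) (3,4) (3,5) (3,6) (4,3) (4,4) (4,5) (4,6) (5,3) (5,4) (5,5) (5,6) (6,5) (6,6)] -> total=23
Click 3 (0,6) count=0: revealed 0 new [(none)] -> total=23

Answer: .....##
.....##
...####
...####
...####
...####
#....##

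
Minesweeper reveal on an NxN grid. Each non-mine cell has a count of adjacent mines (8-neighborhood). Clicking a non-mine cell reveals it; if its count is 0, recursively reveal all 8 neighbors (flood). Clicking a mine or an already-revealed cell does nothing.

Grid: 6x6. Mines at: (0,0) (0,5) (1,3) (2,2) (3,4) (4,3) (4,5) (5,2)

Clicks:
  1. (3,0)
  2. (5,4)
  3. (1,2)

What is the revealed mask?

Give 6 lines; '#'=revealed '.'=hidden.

Click 1 (3,0) count=0: revealed 10 new [(1,0) (1,1) (2,0) (2,1) (3,0) (3,1) (4,0) (4,1) (5,0) (5,1)] -> total=10
Click 2 (5,4) count=2: revealed 1 new [(5,4)] -> total=11
Click 3 (1,2) count=2: revealed 1 new [(1,2)] -> total=12

Answer: ......
###...
##....
##....
##....
##..#.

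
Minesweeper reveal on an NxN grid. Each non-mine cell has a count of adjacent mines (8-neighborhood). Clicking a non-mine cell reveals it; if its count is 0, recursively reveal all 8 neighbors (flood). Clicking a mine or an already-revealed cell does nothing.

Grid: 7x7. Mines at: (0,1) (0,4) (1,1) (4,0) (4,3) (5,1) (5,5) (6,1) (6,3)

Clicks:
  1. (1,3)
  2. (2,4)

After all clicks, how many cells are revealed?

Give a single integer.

Answer: 20

Derivation:
Click 1 (1,3) count=1: revealed 1 new [(1,3)] -> total=1
Click 2 (2,4) count=0: revealed 19 new [(0,5) (0,6) (1,2) (1,4) (1,5) (1,6) (2,2) (2,3) (2,4) (2,5) (2,6) (3,2) (3,3) (3,4) (3,5) (3,6) (4,4) (4,5) (4,6)] -> total=20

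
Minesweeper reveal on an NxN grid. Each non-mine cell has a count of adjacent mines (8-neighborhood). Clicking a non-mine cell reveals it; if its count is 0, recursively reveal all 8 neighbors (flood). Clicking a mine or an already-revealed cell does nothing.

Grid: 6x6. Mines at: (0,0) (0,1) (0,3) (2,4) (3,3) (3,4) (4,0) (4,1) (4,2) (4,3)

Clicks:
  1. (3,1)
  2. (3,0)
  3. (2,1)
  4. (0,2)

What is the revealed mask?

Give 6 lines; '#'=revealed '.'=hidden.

Answer: ..#...
###...
###...
###...
......
......

Derivation:
Click 1 (3,1) count=3: revealed 1 new [(3,1)] -> total=1
Click 2 (3,0) count=2: revealed 1 new [(3,0)] -> total=2
Click 3 (2,1) count=0: revealed 7 new [(1,0) (1,1) (1,2) (2,0) (2,1) (2,2) (3,2)] -> total=9
Click 4 (0,2) count=2: revealed 1 new [(0,2)] -> total=10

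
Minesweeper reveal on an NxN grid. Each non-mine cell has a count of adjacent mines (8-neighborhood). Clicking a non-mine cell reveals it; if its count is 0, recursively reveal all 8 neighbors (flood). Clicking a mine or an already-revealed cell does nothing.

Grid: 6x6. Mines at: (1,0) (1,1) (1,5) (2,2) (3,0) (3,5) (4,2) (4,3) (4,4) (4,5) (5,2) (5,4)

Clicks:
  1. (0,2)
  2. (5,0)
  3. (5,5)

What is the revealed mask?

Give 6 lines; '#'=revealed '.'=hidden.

Click 1 (0,2) count=1: revealed 1 new [(0,2)] -> total=1
Click 2 (5,0) count=0: revealed 4 new [(4,0) (4,1) (5,0) (5,1)] -> total=5
Click 3 (5,5) count=3: revealed 1 new [(5,5)] -> total=6

Answer: ..#...
......
......
......
##....
##...#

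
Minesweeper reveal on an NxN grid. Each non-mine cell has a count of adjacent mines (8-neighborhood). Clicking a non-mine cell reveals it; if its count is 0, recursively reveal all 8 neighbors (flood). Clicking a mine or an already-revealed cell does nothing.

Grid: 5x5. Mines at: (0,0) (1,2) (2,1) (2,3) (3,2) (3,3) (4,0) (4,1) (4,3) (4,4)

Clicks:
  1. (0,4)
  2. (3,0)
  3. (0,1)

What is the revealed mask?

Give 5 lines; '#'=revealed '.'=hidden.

Click 1 (0,4) count=0: revealed 4 new [(0,3) (0,4) (1,3) (1,4)] -> total=4
Click 2 (3,0) count=3: revealed 1 new [(3,0)] -> total=5
Click 3 (0,1) count=2: revealed 1 new [(0,1)] -> total=6

Answer: .#.##
...##
.....
#....
.....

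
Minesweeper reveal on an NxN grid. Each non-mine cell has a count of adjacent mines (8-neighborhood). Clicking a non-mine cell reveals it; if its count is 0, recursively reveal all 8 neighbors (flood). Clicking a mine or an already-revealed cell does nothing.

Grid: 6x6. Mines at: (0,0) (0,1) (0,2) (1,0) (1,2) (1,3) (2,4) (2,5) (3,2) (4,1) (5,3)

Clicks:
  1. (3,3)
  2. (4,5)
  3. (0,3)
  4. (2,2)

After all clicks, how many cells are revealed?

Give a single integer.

Answer: 9

Derivation:
Click 1 (3,3) count=2: revealed 1 new [(3,3)] -> total=1
Click 2 (4,5) count=0: revealed 6 new [(3,4) (3,5) (4,4) (4,5) (5,4) (5,5)] -> total=7
Click 3 (0,3) count=3: revealed 1 new [(0,3)] -> total=8
Click 4 (2,2) count=3: revealed 1 new [(2,2)] -> total=9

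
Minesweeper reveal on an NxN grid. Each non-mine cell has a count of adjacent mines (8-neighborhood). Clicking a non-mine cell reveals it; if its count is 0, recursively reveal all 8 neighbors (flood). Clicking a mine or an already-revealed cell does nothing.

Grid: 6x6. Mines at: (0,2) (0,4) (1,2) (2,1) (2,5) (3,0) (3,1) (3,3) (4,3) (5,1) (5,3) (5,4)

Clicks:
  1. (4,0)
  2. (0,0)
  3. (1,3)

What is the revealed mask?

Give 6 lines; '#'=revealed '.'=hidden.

Answer: ##....
##.#..
......
......
#.....
......

Derivation:
Click 1 (4,0) count=3: revealed 1 new [(4,0)] -> total=1
Click 2 (0,0) count=0: revealed 4 new [(0,0) (0,1) (1,0) (1,1)] -> total=5
Click 3 (1,3) count=3: revealed 1 new [(1,3)] -> total=6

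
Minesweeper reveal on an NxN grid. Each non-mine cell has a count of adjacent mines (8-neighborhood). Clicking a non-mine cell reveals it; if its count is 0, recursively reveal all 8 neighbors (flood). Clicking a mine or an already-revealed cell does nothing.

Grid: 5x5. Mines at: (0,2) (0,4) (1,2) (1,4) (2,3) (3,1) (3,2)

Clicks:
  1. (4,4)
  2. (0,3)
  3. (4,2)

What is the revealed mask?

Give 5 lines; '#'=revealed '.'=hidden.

Answer: ...#.
.....
.....
...##
..###

Derivation:
Click 1 (4,4) count=0: revealed 4 new [(3,3) (3,4) (4,3) (4,4)] -> total=4
Click 2 (0,3) count=4: revealed 1 new [(0,3)] -> total=5
Click 3 (4,2) count=2: revealed 1 new [(4,2)] -> total=6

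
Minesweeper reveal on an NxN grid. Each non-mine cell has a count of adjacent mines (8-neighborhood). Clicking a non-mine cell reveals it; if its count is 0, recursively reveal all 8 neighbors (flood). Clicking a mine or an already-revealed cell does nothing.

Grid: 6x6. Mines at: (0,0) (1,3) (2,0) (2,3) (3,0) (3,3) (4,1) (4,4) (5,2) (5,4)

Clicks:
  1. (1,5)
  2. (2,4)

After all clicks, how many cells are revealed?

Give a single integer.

Answer: 8

Derivation:
Click 1 (1,5) count=0: revealed 8 new [(0,4) (0,5) (1,4) (1,5) (2,4) (2,5) (3,4) (3,5)] -> total=8
Click 2 (2,4) count=3: revealed 0 new [(none)] -> total=8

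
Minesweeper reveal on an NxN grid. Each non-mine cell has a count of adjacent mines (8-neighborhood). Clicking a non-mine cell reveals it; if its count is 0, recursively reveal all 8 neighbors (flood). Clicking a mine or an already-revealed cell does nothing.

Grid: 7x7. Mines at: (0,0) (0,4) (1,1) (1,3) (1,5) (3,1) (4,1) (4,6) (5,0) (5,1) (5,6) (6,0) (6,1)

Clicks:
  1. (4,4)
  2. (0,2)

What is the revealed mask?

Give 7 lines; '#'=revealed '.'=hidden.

Click 1 (4,4) count=0: revealed 20 new [(2,2) (2,3) (2,4) (2,5) (3,2) (3,3) (3,4) (3,5) (4,2) (4,3) (4,4) (4,5) (5,2) (5,3) (5,4) (5,5) (6,2) (6,3) (6,4) (6,5)] -> total=20
Click 2 (0,2) count=2: revealed 1 new [(0,2)] -> total=21

Answer: ..#....
.......
..####.
..####.
..####.
..####.
..####.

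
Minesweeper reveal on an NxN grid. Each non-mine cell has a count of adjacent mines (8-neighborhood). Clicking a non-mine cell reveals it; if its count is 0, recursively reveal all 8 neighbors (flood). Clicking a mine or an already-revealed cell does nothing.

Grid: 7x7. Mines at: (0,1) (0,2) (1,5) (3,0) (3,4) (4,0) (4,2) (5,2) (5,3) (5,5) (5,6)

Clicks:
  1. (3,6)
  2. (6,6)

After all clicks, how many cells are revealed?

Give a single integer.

Answer: 7

Derivation:
Click 1 (3,6) count=0: revealed 6 new [(2,5) (2,6) (3,5) (3,6) (4,5) (4,6)] -> total=6
Click 2 (6,6) count=2: revealed 1 new [(6,6)] -> total=7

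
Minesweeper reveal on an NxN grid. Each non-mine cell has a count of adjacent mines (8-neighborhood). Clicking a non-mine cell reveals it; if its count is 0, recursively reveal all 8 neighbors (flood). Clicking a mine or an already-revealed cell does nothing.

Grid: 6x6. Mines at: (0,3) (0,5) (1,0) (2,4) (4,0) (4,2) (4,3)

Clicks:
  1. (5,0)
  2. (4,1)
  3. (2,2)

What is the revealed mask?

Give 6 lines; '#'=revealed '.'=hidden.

Click 1 (5,0) count=1: revealed 1 new [(5,0)] -> total=1
Click 2 (4,1) count=2: revealed 1 new [(4,1)] -> total=2
Click 3 (2,2) count=0: revealed 9 new [(1,1) (1,2) (1,3) (2,1) (2,2) (2,3) (3,1) (3,2) (3,3)] -> total=11

Answer: ......
.###..
.###..
.###..
.#....
#.....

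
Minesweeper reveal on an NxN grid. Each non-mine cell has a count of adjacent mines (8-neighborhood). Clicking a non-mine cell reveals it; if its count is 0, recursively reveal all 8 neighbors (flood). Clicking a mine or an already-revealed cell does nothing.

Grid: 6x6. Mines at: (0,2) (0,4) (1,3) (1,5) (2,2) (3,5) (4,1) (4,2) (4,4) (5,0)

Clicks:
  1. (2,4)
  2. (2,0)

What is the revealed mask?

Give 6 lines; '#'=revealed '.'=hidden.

Click 1 (2,4) count=3: revealed 1 new [(2,4)] -> total=1
Click 2 (2,0) count=0: revealed 8 new [(0,0) (0,1) (1,0) (1,1) (2,0) (2,1) (3,0) (3,1)] -> total=9

Answer: ##....
##....
##..#.
##....
......
......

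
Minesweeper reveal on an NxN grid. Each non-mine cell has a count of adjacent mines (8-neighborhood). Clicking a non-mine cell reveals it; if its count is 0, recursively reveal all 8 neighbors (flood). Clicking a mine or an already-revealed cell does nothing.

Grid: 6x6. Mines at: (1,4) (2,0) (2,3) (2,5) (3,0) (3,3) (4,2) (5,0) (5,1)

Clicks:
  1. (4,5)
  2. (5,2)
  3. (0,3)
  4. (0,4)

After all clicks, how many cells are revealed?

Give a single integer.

Answer: 11

Derivation:
Click 1 (4,5) count=0: revealed 8 new [(3,4) (3,5) (4,3) (4,4) (4,5) (5,3) (5,4) (5,5)] -> total=8
Click 2 (5,2) count=2: revealed 1 new [(5,2)] -> total=9
Click 3 (0,3) count=1: revealed 1 new [(0,3)] -> total=10
Click 4 (0,4) count=1: revealed 1 new [(0,4)] -> total=11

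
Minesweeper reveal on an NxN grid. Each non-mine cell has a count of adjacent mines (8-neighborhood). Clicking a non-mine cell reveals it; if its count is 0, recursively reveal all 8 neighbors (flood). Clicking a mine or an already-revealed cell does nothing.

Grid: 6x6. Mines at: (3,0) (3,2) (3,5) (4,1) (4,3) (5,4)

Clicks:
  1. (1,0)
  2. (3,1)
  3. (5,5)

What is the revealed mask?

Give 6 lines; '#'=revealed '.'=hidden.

Click 1 (1,0) count=0: revealed 18 new [(0,0) (0,1) (0,2) (0,3) (0,4) (0,5) (1,0) (1,1) (1,2) (1,3) (1,4) (1,5) (2,0) (2,1) (2,2) (2,3) (2,4) (2,5)] -> total=18
Click 2 (3,1) count=3: revealed 1 new [(3,1)] -> total=19
Click 3 (5,5) count=1: revealed 1 new [(5,5)] -> total=20

Answer: ######
######
######
.#....
......
.....#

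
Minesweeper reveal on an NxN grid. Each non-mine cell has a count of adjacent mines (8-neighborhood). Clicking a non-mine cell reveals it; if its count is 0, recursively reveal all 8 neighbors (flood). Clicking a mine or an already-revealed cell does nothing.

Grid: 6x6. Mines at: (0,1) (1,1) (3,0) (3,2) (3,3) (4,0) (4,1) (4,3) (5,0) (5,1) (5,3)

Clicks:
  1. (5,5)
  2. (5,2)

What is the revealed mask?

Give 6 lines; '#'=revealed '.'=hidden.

Click 1 (5,5) count=0: revealed 18 new [(0,2) (0,3) (0,4) (0,5) (1,2) (1,3) (1,4) (1,5) (2,2) (2,3) (2,4) (2,5) (3,4) (3,5) (4,4) (4,5) (5,4) (5,5)] -> total=18
Click 2 (5,2) count=4: revealed 1 new [(5,2)] -> total=19

Answer: ..####
..####
..####
....##
....##
..#.##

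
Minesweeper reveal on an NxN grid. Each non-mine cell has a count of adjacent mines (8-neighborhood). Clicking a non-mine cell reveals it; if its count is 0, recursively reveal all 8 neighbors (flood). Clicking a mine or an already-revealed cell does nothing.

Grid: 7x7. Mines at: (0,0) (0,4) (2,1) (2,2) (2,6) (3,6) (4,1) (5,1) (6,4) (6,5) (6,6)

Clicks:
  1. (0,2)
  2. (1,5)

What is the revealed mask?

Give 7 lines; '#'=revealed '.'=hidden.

Click 1 (0,2) count=0: revealed 6 new [(0,1) (0,2) (0,3) (1,1) (1,2) (1,3)] -> total=6
Click 2 (1,5) count=2: revealed 1 new [(1,5)] -> total=7

Answer: .###...
.###.#.
.......
.......
.......
.......
.......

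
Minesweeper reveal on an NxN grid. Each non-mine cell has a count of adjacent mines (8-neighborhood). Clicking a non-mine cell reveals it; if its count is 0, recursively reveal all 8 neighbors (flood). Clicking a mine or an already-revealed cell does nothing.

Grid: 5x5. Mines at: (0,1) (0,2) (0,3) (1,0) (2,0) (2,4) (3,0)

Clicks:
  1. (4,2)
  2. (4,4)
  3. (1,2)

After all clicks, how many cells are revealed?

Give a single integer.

Answer: 14

Derivation:
Click 1 (4,2) count=0: revealed 14 new [(1,1) (1,2) (1,3) (2,1) (2,2) (2,3) (3,1) (3,2) (3,3) (3,4) (4,1) (4,2) (4,3) (4,4)] -> total=14
Click 2 (4,4) count=0: revealed 0 new [(none)] -> total=14
Click 3 (1,2) count=3: revealed 0 new [(none)] -> total=14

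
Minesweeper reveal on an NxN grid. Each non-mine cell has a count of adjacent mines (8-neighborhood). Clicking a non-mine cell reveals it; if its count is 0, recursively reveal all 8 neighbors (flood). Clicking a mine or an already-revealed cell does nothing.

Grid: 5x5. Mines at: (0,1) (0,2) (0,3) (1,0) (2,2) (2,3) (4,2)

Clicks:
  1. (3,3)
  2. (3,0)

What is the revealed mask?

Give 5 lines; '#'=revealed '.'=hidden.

Answer: .....
.....
##...
##.#.
##...

Derivation:
Click 1 (3,3) count=3: revealed 1 new [(3,3)] -> total=1
Click 2 (3,0) count=0: revealed 6 new [(2,0) (2,1) (3,0) (3,1) (4,0) (4,1)] -> total=7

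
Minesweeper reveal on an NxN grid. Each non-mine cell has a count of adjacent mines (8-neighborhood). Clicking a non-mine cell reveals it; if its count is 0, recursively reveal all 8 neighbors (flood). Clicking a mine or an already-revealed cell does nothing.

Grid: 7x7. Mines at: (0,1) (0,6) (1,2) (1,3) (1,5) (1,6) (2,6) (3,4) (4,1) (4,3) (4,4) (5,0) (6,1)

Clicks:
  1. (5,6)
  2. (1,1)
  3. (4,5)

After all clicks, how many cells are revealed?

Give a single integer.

Click 1 (5,6) count=0: revealed 14 new [(3,5) (3,6) (4,5) (4,6) (5,2) (5,3) (5,4) (5,5) (5,6) (6,2) (6,3) (6,4) (6,5) (6,6)] -> total=14
Click 2 (1,1) count=2: revealed 1 new [(1,1)] -> total=15
Click 3 (4,5) count=2: revealed 0 new [(none)] -> total=15

Answer: 15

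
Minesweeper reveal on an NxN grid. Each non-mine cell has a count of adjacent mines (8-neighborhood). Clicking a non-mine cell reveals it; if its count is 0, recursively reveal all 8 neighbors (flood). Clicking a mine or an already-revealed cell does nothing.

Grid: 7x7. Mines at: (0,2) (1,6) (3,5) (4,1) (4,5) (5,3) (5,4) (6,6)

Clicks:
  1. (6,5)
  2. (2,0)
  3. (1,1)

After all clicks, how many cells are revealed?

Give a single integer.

Click 1 (6,5) count=2: revealed 1 new [(6,5)] -> total=1
Click 2 (2,0) count=0: revealed 25 new [(0,0) (0,1) (0,3) (0,4) (0,5) (1,0) (1,1) (1,2) (1,3) (1,4) (1,5) (2,0) (2,1) (2,2) (2,3) (2,4) (2,5) (3,0) (3,1) (3,2) (3,3) (3,4) (4,2) (4,3) (4,4)] -> total=26
Click 3 (1,1) count=1: revealed 0 new [(none)] -> total=26

Answer: 26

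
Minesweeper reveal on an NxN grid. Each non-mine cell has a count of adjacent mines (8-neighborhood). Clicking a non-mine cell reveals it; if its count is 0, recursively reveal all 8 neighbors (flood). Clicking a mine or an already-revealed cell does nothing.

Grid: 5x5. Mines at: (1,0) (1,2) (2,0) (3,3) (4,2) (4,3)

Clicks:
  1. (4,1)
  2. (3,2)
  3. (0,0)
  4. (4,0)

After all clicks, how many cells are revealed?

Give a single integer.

Click 1 (4,1) count=1: revealed 1 new [(4,1)] -> total=1
Click 2 (3,2) count=3: revealed 1 new [(3,2)] -> total=2
Click 3 (0,0) count=1: revealed 1 new [(0,0)] -> total=3
Click 4 (4,0) count=0: revealed 3 new [(3,0) (3,1) (4,0)] -> total=6

Answer: 6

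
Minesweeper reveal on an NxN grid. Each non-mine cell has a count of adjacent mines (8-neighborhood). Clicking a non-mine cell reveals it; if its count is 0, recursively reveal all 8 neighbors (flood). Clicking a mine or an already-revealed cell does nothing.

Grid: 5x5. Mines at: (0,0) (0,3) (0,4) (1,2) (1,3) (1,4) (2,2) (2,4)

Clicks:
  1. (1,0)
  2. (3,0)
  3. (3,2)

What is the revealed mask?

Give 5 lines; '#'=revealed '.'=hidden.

Answer: .....
##...
##...
#####
#####

Derivation:
Click 1 (1,0) count=1: revealed 1 new [(1,0)] -> total=1
Click 2 (3,0) count=0: revealed 13 new [(1,1) (2,0) (2,1) (3,0) (3,1) (3,2) (3,3) (3,4) (4,0) (4,1) (4,2) (4,3) (4,4)] -> total=14
Click 3 (3,2) count=1: revealed 0 new [(none)] -> total=14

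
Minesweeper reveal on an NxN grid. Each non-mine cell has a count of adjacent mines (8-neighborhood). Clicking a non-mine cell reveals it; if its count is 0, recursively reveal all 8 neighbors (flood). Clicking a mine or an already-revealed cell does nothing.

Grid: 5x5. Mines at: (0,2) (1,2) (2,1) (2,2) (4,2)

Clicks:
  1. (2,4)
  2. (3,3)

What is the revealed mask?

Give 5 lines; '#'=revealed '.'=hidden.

Answer: ...##
...##
...##
...##
...##

Derivation:
Click 1 (2,4) count=0: revealed 10 new [(0,3) (0,4) (1,3) (1,4) (2,3) (2,4) (3,3) (3,4) (4,3) (4,4)] -> total=10
Click 2 (3,3) count=2: revealed 0 new [(none)] -> total=10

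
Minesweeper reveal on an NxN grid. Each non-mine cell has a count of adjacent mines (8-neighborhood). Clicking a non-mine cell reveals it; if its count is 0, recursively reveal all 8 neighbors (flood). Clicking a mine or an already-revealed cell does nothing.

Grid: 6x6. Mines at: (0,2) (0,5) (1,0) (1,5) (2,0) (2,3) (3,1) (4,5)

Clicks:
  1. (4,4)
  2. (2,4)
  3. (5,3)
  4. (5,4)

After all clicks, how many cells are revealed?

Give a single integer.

Answer: 14

Derivation:
Click 1 (4,4) count=1: revealed 1 new [(4,4)] -> total=1
Click 2 (2,4) count=2: revealed 1 new [(2,4)] -> total=2
Click 3 (5,3) count=0: revealed 12 new [(3,2) (3,3) (3,4) (4,0) (4,1) (4,2) (4,3) (5,0) (5,1) (5,2) (5,3) (5,4)] -> total=14
Click 4 (5,4) count=1: revealed 0 new [(none)] -> total=14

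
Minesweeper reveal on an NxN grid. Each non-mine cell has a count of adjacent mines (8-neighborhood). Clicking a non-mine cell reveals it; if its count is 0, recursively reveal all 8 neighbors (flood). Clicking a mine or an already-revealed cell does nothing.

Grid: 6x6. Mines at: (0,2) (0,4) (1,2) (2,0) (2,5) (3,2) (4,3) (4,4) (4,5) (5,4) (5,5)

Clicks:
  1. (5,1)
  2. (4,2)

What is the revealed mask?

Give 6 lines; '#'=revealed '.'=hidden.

Click 1 (5,1) count=0: revealed 8 new [(3,0) (3,1) (4,0) (4,1) (4,2) (5,0) (5,1) (5,2)] -> total=8
Click 2 (4,2) count=2: revealed 0 new [(none)] -> total=8

Answer: ......
......
......
##....
###...
###...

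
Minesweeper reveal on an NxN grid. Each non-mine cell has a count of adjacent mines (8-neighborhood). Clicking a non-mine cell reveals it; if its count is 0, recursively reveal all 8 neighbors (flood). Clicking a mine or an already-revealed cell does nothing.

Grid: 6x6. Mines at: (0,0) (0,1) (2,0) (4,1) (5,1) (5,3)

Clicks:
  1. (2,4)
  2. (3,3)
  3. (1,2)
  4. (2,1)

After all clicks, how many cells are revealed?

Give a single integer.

Answer: 25

Derivation:
Click 1 (2,4) count=0: revealed 25 new [(0,2) (0,3) (0,4) (0,5) (1,1) (1,2) (1,3) (1,4) (1,5) (2,1) (2,2) (2,3) (2,4) (2,5) (3,1) (3,2) (3,3) (3,4) (3,5) (4,2) (4,3) (4,4) (4,5) (5,4) (5,5)] -> total=25
Click 2 (3,3) count=0: revealed 0 new [(none)] -> total=25
Click 3 (1,2) count=1: revealed 0 new [(none)] -> total=25
Click 4 (2,1) count=1: revealed 0 new [(none)] -> total=25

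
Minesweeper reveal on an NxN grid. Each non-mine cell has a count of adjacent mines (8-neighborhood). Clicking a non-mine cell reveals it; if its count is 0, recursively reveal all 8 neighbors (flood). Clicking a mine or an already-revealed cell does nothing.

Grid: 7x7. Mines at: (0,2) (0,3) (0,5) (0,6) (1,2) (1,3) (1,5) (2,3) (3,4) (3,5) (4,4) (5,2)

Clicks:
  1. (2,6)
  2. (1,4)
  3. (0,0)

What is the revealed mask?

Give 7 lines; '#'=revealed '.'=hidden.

Click 1 (2,6) count=2: revealed 1 new [(2,6)] -> total=1
Click 2 (1,4) count=5: revealed 1 new [(1,4)] -> total=2
Click 3 (0,0) count=0: revealed 17 new [(0,0) (0,1) (1,0) (1,1) (2,0) (2,1) (2,2) (3,0) (3,1) (3,2) (4,0) (4,1) (4,2) (5,0) (5,1) (6,0) (6,1)] -> total=19

Answer: ##.....
##..#..
###...#
###....
###....
##.....
##.....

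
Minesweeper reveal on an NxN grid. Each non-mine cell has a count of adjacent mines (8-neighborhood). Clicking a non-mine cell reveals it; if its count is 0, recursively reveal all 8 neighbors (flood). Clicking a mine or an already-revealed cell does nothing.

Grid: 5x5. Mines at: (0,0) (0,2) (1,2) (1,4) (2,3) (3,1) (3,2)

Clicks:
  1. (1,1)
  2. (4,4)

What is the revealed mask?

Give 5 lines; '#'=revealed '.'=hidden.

Answer: .....
.#...
.....
...##
...##

Derivation:
Click 1 (1,1) count=3: revealed 1 new [(1,1)] -> total=1
Click 2 (4,4) count=0: revealed 4 new [(3,3) (3,4) (4,3) (4,4)] -> total=5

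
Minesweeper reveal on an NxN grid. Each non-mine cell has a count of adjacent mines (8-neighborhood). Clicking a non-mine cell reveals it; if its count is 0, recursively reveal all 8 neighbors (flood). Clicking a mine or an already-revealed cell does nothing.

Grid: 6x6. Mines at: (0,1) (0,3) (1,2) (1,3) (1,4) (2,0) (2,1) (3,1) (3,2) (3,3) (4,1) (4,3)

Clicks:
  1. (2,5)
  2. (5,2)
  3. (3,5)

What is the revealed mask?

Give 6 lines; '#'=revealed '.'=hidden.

Answer: ......
......
....##
....##
....##
..#.##

Derivation:
Click 1 (2,5) count=1: revealed 1 new [(2,5)] -> total=1
Click 2 (5,2) count=2: revealed 1 new [(5,2)] -> total=2
Click 3 (3,5) count=0: revealed 7 new [(2,4) (3,4) (3,5) (4,4) (4,5) (5,4) (5,5)] -> total=9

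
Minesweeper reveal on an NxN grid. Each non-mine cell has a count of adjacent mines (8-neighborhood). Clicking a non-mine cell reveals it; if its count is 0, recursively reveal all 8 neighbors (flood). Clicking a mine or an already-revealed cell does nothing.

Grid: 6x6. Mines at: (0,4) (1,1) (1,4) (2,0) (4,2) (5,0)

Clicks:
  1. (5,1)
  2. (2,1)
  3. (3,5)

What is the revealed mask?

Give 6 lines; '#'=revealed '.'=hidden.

Answer: ......
......
.#.###
...###
...###
.#.###

Derivation:
Click 1 (5,1) count=2: revealed 1 new [(5,1)] -> total=1
Click 2 (2,1) count=2: revealed 1 new [(2,1)] -> total=2
Click 3 (3,5) count=0: revealed 12 new [(2,3) (2,4) (2,5) (3,3) (3,4) (3,5) (4,3) (4,4) (4,5) (5,3) (5,4) (5,5)] -> total=14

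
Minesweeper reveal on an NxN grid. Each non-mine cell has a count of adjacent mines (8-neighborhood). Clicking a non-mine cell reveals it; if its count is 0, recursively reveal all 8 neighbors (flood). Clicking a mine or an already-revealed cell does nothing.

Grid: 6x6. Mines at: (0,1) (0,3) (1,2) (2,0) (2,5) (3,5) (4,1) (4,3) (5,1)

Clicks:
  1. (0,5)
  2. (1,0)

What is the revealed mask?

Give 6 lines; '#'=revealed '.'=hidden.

Click 1 (0,5) count=0: revealed 4 new [(0,4) (0,5) (1,4) (1,5)] -> total=4
Click 2 (1,0) count=2: revealed 1 new [(1,0)] -> total=5

Answer: ....##
#...##
......
......
......
......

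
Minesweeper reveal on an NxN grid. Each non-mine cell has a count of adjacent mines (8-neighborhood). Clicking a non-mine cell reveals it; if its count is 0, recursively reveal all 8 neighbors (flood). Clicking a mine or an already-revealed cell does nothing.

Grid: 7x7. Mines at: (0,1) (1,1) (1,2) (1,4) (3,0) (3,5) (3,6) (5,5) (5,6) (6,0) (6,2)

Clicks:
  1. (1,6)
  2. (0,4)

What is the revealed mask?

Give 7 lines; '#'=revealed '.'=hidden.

Click 1 (1,6) count=0: revealed 6 new [(0,5) (0,6) (1,5) (1,6) (2,5) (2,6)] -> total=6
Click 2 (0,4) count=1: revealed 1 new [(0,4)] -> total=7

Answer: ....###
.....##
.....##
.......
.......
.......
.......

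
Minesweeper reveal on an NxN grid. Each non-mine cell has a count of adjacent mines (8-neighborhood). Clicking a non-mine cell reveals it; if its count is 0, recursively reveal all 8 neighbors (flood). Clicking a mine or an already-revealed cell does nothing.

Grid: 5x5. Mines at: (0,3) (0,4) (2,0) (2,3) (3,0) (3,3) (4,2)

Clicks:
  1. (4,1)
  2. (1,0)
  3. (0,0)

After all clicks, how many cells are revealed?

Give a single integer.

Click 1 (4,1) count=2: revealed 1 new [(4,1)] -> total=1
Click 2 (1,0) count=1: revealed 1 new [(1,0)] -> total=2
Click 3 (0,0) count=0: revealed 5 new [(0,0) (0,1) (0,2) (1,1) (1,2)] -> total=7

Answer: 7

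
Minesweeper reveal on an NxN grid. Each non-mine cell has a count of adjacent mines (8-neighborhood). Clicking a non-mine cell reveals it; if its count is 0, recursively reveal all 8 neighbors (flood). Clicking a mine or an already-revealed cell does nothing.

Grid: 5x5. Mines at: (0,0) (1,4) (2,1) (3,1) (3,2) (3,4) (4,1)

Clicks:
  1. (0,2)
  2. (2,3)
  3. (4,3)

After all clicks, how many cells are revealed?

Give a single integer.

Answer: 8

Derivation:
Click 1 (0,2) count=0: revealed 6 new [(0,1) (0,2) (0,3) (1,1) (1,2) (1,3)] -> total=6
Click 2 (2,3) count=3: revealed 1 new [(2,3)] -> total=7
Click 3 (4,3) count=2: revealed 1 new [(4,3)] -> total=8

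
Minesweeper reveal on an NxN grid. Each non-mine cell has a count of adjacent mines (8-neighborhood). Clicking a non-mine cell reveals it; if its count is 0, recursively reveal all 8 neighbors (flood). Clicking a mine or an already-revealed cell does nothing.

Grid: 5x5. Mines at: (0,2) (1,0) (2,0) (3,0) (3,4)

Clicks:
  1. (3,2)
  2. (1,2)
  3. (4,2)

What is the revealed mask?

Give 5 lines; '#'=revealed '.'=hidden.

Click 1 (3,2) count=0: revealed 12 new [(1,1) (1,2) (1,3) (2,1) (2,2) (2,3) (3,1) (3,2) (3,3) (4,1) (4,2) (4,3)] -> total=12
Click 2 (1,2) count=1: revealed 0 new [(none)] -> total=12
Click 3 (4,2) count=0: revealed 0 new [(none)] -> total=12

Answer: .....
.###.
.###.
.###.
.###.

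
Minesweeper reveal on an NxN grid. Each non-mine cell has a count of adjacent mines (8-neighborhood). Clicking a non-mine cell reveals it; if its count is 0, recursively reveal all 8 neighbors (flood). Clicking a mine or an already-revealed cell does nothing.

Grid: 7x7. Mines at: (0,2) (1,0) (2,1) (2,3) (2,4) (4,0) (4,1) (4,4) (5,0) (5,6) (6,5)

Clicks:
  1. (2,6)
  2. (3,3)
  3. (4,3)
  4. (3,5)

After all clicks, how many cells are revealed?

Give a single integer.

Click 1 (2,6) count=0: revealed 14 new [(0,3) (0,4) (0,5) (0,6) (1,3) (1,4) (1,5) (1,6) (2,5) (2,6) (3,5) (3,6) (4,5) (4,6)] -> total=14
Click 2 (3,3) count=3: revealed 1 new [(3,3)] -> total=15
Click 3 (4,3) count=1: revealed 1 new [(4,3)] -> total=16
Click 4 (3,5) count=2: revealed 0 new [(none)] -> total=16

Answer: 16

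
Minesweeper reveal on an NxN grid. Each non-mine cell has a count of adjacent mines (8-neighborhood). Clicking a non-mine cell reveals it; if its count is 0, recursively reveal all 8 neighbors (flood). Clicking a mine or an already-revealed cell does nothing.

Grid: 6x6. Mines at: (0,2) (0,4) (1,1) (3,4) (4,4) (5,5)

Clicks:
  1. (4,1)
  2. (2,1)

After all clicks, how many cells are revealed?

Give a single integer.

Click 1 (4,1) count=0: revealed 16 new [(2,0) (2,1) (2,2) (2,3) (3,0) (3,1) (3,2) (3,3) (4,0) (4,1) (4,2) (4,3) (5,0) (5,1) (5,2) (5,3)] -> total=16
Click 2 (2,1) count=1: revealed 0 new [(none)] -> total=16

Answer: 16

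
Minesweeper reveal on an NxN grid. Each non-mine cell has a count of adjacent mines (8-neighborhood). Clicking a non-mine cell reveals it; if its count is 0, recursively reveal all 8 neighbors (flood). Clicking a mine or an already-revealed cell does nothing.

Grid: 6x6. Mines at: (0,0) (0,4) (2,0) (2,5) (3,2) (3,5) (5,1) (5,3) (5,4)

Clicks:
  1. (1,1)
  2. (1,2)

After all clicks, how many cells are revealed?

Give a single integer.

Answer: 9

Derivation:
Click 1 (1,1) count=2: revealed 1 new [(1,1)] -> total=1
Click 2 (1,2) count=0: revealed 8 new [(0,1) (0,2) (0,3) (1,2) (1,3) (2,1) (2,2) (2,3)] -> total=9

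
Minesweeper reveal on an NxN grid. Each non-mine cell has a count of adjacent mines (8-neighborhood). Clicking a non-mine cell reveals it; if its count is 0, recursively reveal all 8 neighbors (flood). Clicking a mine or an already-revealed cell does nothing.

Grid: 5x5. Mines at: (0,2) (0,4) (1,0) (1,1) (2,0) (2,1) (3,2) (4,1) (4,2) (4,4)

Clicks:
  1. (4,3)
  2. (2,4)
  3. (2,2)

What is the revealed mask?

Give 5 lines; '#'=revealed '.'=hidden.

Answer: .....
...##
..###
...##
...#.

Derivation:
Click 1 (4,3) count=3: revealed 1 new [(4,3)] -> total=1
Click 2 (2,4) count=0: revealed 6 new [(1,3) (1,4) (2,3) (2,4) (3,3) (3,4)] -> total=7
Click 3 (2,2) count=3: revealed 1 new [(2,2)] -> total=8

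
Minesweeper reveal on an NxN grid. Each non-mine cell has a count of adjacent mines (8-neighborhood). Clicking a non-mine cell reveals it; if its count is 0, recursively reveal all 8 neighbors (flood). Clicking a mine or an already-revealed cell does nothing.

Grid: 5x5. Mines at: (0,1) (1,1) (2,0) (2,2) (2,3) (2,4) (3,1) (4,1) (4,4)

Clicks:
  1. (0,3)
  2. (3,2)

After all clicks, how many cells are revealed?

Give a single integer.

Click 1 (0,3) count=0: revealed 6 new [(0,2) (0,3) (0,4) (1,2) (1,3) (1,4)] -> total=6
Click 2 (3,2) count=4: revealed 1 new [(3,2)] -> total=7

Answer: 7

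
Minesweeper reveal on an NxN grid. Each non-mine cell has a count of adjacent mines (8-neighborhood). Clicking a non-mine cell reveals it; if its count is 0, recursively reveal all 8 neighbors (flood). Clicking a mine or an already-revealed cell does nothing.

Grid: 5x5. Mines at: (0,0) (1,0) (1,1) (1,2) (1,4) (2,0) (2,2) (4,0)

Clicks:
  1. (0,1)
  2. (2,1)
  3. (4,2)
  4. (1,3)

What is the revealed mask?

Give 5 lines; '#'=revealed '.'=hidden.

Click 1 (0,1) count=4: revealed 1 new [(0,1)] -> total=1
Click 2 (2,1) count=5: revealed 1 new [(2,1)] -> total=2
Click 3 (4,2) count=0: revealed 10 new [(2,3) (2,4) (3,1) (3,2) (3,3) (3,4) (4,1) (4,2) (4,3) (4,4)] -> total=12
Click 4 (1,3) count=3: revealed 1 new [(1,3)] -> total=13

Answer: .#...
...#.
.#.##
.####
.####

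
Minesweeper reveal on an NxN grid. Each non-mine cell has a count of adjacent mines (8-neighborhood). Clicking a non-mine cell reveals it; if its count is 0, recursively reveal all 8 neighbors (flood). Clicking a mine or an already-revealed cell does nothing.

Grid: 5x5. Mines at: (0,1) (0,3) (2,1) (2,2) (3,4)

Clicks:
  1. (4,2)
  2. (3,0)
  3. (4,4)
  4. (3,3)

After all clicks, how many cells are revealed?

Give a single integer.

Answer: 9

Derivation:
Click 1 (4,2) count=0: revealed 8 new [(3,0) (3,1) (3,2) (3,3) (4,0) (4,1) (4,2) (4,3)] -> total=8
Click 2 (3,0) count=1: revealed 0 new [(none)] -> total=8
Click 3 (4,4) count=1: revealed 1 new [(4,4)] -> total=9
Click 4 (3,3) count=2: revealed 0 new [(none)] -> total=9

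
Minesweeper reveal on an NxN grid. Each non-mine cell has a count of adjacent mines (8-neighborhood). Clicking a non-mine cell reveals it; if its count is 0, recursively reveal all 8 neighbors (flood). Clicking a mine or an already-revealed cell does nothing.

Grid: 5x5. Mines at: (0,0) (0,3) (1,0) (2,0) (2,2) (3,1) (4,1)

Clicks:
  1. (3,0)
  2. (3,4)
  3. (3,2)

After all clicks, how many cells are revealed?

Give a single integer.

Answer: 11

Derivation:
Click 1 (3,0) count=3: revealed 1 new [(3,0)] -> total=1
Click 2 (3,4) count=0: revealed 10 new [(1,3) (1,4) (2,3) (2,4) (3,2) (3,3) (3,4) (4,2) (4,3) (4,4)] -> total=11
Click 3 (3,2) count=3: revealed 0 new [(none)] -> total=11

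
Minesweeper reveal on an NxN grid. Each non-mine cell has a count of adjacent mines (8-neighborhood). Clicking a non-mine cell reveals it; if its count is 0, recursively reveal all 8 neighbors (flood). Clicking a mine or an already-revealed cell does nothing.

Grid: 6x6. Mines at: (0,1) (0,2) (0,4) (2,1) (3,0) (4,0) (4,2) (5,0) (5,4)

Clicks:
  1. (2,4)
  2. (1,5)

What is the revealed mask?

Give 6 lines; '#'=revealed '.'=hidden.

Click 1 (2,4) count=0: revealed 15 new [(1,2) (1,3) (1,4) (1,5) (2,2) (2,3) (2,4) (2,5) (3,2) (3,3) (3,4) (3,5) (4,3) (4,4) (4,5)] -> total=15
Click 2 (1,5) count=1: revealed 0 new [(none)] -> total=15

Answer: ......
..####
..####
..####
...###
......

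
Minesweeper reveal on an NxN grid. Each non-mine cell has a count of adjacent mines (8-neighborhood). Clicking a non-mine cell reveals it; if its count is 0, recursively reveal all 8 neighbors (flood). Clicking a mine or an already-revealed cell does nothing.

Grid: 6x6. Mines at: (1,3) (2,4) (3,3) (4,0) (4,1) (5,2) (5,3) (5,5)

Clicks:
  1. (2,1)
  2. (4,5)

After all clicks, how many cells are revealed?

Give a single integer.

Answer: 13

Derivation:
Click 1 (2,1) count=0: revealed 12 new [(0,0) (0,1) (0,2) (1,0) (1,1) (1,2) (2,0) (2,1) (2,2) (3,0) (3,1) (3,2)] -> total=12
Click 2 (4,5) count=1: revealed 1 new [(4,5)] -> total=13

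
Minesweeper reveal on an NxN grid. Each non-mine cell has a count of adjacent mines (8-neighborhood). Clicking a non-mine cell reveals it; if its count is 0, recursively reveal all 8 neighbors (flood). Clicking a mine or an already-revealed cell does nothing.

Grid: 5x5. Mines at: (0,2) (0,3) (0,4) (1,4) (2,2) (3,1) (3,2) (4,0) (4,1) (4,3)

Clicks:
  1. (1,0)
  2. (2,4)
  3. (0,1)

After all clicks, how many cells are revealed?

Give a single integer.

Click 1 (1,0) count=0: revealed 6 new [(0,0) (0,1) (1,0) (1,1) (2,0) (2,1)] -> total=6
Click 2 (2,4) count=1: revealed 1 new [(2,4)] -> total=7
Click 3 (0,1) count=1: revealed 0 new [(none)] -> total=7

Answer: 7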